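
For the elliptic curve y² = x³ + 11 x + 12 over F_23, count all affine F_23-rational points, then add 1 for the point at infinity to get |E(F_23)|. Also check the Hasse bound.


Affine points = {(0, 9), (0, 14), (1, 1), (1, 22), (3, 7), (3, 16), (5, 10), (5, 13), (6, 8), (6, 15), (7, 8), (7, 15), (9, 9), (9, 14), (10, 8), (10, 15), (12, 3), (12, 20), (13, 11), (13, 12), (14, 9), (14, 14), (16, 11), (16, 12), (17, 11), (17, 12), (18, 4), (18, 19), (22, 0)}; affine count = 29; |E(F_23)| = 30.

Discriminant check: Δ ∝ 4a³ + 27b² = 4·11³ + 27·12² = 4·1331 + 27·144 ≡ 12 (mod 23). Nonzero ⇒ E is nonsingular.
For each x ∈ F_23, compute rhs = x³ + 11·x + 12 mod 23, then count y ∈ F_23 with y² ≡ rhs.
  x = 0: rhs = 12, matching y values: 9, 14 (2 points).
  x = 1: rhs = 1, matching y values: 1, 22 (2 points).
  x = 2: rhs = 19, matching y values: none (0 points).
  x = 3: rhs = 3, matching y values: 7, 16 (2 points).
  x = 4: rhs = 5, matching y values: none (0 points).
  x = 5: rhs = 8, matching y values: 10, 13 (2 points).
  x = 6: rhs = 18, matching y values: 8, 15 (2 points).
  x = 7: rhs = 18, matching y values: 8, 15 (2 points).
  x = 8: rhs = 14, matching y values: none (0 points).
  x = 9: rhs = 12, matching y values: 9, 14 (2 points).
  x = 10: rhs = 18, matching y values: 8, 15 (2 points).
  x = 11: rhs = 15, matching y values: none (0 points).
  x = 12: rhs = 9, matching y values: 3, 20 (2 points).
  x = 13: rhs = 6, matching y values: 11, 12 (2 points).
  x = 14: rhs = 12, matching y values: 9, 14 (2 points).
  x = 15: rhs = 10, matching y values: none (0 points).
  x = 16: rhs = 6, matching y values: 11, 12 (2 points).
  x = 17: rhs = 6, matching y values: 11, 12 (2 points).
  x = 18: rhs = 16, matching y values: 4, 19 (2 points).
  x = 19: rhs = 19, matching y values: none (0 points).
  x = 20: rhs = 21, matching y values: none (0 points).
  x = 21: rhs = 5, matching y values: none (0 points).
  x = 22: rhs = 0, matching y values: 0 (1 points).
Total affine count: 29.
Full point count |E(F_23)| = 29 + 1 = 30.
Hasse bound: |30 − (23+1)| = |6| = 6 ≤ 2√23 ≈ 9.5917 ✓.


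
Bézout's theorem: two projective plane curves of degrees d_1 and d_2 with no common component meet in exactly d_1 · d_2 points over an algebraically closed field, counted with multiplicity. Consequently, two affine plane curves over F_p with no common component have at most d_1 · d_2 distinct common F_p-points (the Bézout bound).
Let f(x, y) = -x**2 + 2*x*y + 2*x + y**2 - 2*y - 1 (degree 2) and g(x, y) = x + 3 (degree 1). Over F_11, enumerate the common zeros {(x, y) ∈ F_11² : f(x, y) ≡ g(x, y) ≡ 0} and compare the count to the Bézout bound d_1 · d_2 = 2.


Common zeros: ∅; count = 0; Bézout bound = 2.

deg(f) = 2, deg(g) = 1, so Bézout bound = 2.
Scan x ∈ F_11. For each x, list the y ∈ F_11 with f(x, y) ≡ 0 and those with g(x, y) ≡ 0 (mod 11); the common zeros in that column are the intersection.
  x = 0: f ≡ 0 at y ∈ ∅; g ≡ 0 at y ∈ ∅; common: ∅.
  x = 1: f ≡ 0 at y ∈ {0}; g ≡ 0 at y ∈ ∅; common: ∅.
  x = 2: f ≡ 0 at y ∈ ∅; g ≡ 0 at y ∈ ∅; common: ∅.
  x = 3: f ≡ 0 at y ∈ ∅; g ≡ 0 at y ∈ ∅; common: ∅.
  x = 4: f ≡ 0 at y ∈ ∅; g ≡ 0 at y ∈ ∅; common: ∅.
  x = 5: f ≡ 0 at y ∈ ∅; g ≡ 0 at y ∈ ∅; common: ∅.
  x = 6: f ≡ 0 at y ∈ ∅; g ≡ 0 at y ∈ ∅; common: ∅.
  x = 7: f ≡ 0 at y ∈ ∅; g ≡ 0 at y ∈ ∅; common: ∅.
  x = 8: f ≡ 0 at y ∈ ∅; g ≡ 0 at y ∈ {0, 1, 2, 3, 4, 5, 6, 7, 8, 9, 10}; common: ∅.
  x = 9: f ≡ 0 at y ∈ ∅; g ≡ 0 at y ∈ ∅; common: ∅.
  x = 10: f ≡ 0 at y ∈ ∅; g ≡ 0 at y ∈ ∅; common: ∅.
Collecting: common zeros = ∅, so the count is 0.
Comparison with the Bézout bound: 0 ≤ 2 = deg(f)·deg(g), as expected for curves with no common component (the affine F_11-count falls short of the bound because intersections may lie at infinity, over extension fields, or carry multiplicity).


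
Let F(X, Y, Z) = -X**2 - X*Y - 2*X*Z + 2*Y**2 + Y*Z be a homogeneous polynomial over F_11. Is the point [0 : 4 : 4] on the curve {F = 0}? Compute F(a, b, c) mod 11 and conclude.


F(0,4,4) ≡ 4 (mod 11); P is NOT on the curve.

Evaluate F(0, 4, 4) term-by-term (mod 11).
  -X**2 ↦ -1·0·1·1 = 0
  -X*Y ↦ -1·0·4·1 = 0
  -2*X*Z ↦ -2·0·1·4 = 0
  2*Y**2 ↦ 2·1·16·1 = 32
  Y*Z ↦ 1·1·4·4 = 16
Sum: F(0, 4, 4) = (0) + (0) + (0) + (32) + (16) = 48.
Reducing mod 11: 48 ≡ 4 (mod 11).
Since F(a, b, c) ≡ 4 ≠ 0 (mod 11), P does NOT lie on the curve.


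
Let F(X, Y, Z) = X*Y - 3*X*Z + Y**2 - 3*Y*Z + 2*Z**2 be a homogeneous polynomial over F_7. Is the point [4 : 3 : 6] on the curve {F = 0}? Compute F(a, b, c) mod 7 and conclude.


F(4,3,6) ≡ 2 (mod 7); P is NOT on the curve.

Evaluate F(4, 3, 6) term-by-term (mod 7).
  X*Y ↦ 1·4·3·1 = 12
  -3*X*Z ↦ -3·4·1·6 = -72
  Y**2 ↦ 1·1·9·1 = 9
  -3*Y*Z ↦ -3·1·3·6 = -54
  2*Z**2 ↦ 2·1·1·36 = 72
Sum: F(4, 3, 6) = (12) + (-72) + (9) + (-54) + (72) = -33.
Reducing mod 7: -33 ≡ 2 (mod 7).
Since F(a, b, c) ≡ 2 ≠ 0 (mod 7), P does NOT lie on the curve.


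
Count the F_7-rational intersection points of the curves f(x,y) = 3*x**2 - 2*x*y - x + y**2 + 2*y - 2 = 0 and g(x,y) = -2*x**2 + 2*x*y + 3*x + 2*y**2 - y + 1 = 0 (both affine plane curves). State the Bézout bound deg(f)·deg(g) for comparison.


Common zeros: ∅; count = 0; Bézout bound = 4.

deg(f) = 2, deg(g) = 2, so Bézout bound = 4.
Scan x ∈ F_7. For each x, list the y ∈ F_7 with f(x, y) ≡ 0 and those with g(x, y) ≡ 0 (mod 7); the common zeros in that column are the intersection.
  x = 0: f ≡ 0 at y ∈ ∅; g ≡ 0 at y ∈ {2}; common: ∅.
  x = 1: f ≡ 0 at y ∈ {0}; g ≡ 0 at y ∈ ∅; common: ∅.
  x = 2: f ≡ 0 at y ∈ {1}; g ≡ 0 at y ∈ ∅; common: ∅.
  x = 3: f ≡ 0 at y ∈ ∅; g ≡ 0 at y ∈ ∅; common: ∅.
  x = 4: f ≡ 0 at y ∈ {0, 6}; g ≡ 0 at y ∈ ∅; common: ∅.
  x = 5: f ≡ 0 at y ∈ {2, 6}; g ≡ 0 at y ∈ ∅; common: ∅.
  x = 6: f ≡ 0 at y ∈ {1, 2}; g ≡ 0 at y ∈ ∅; common: ∅.
Collecting: common zeros = ∅, so the count is 0.
Comparison with the Bézout bound: 0 ≤ 4 = deg(f)·deg(g), as expected for curves with no common component (the affine F_7-count falls short of the bound because intersections may lie at infinity, over extension fields, or carry multiplicity).


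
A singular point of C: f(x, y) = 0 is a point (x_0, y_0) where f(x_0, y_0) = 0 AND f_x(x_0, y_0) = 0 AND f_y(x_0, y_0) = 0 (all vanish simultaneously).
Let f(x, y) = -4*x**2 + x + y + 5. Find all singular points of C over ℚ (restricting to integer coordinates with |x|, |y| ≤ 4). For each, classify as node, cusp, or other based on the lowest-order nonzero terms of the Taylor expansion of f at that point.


No singular points in the scanned grid; C is smooth there.

Compute partial derivatives:
  f_x = 1 - 8*x.
  f_y = 1.
f_y = 1 is a nonzero constant, so f_y never vanishes: no point (x, y) can satisfy f = f_x = f_y = 0. In particular no (x, y) ∈ {−4, ..., 4}² is singular; the curve is smooth.


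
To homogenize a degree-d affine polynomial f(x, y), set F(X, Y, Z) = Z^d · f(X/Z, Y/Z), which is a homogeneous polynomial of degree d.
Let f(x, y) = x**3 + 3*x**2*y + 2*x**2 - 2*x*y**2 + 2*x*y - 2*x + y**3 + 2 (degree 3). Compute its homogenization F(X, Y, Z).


F(X, Y, Z) = X**3 + 3*X**2*Y + 2*X**2*Z - 2*X*Y**2 + 2*X*Y*Z - 2*X*Z**2 + Y**3 + 2*Z**3

deg(f) = 3.
Substitute x = X/Z, y = Y/Z into f, then multiply by Z^3.
  monomial 1·x^3·y^0 ↦ 1·X^3·Y^0·Z^0.
  monomial 3·x^2·y^1 ↦ 3·X^2·Y^1·Z^0.
  monomial 2·x^2·y^0 ↦ 2·X^2·Y^0·Z^1.
  monomial -2·x^1·y^2 ↦ -2·X^1·Y^2·Z^0.
  monomial 2·x^1·y^1 ↦ 2·X^1·Y^1·Z^1.
  monomial -2·x^1·y^0 ↦ -2·X^1·Y^0·Z^2.
  monomial 1·x^0·y^3 ↦ 1·X^0·Y^3·Z^0.
  monomial 2·x^0·y^0 ↦ 2·X^0·Y^0·Z^3.
Collecting: F(X, Y, Z) = X**3 + 3*X**2*Y + 2*X**2*Z - 2*X*Y**2 + 2*X*Y*Z - 2*X*Z**2 + Y**3 + 2*Z**3.


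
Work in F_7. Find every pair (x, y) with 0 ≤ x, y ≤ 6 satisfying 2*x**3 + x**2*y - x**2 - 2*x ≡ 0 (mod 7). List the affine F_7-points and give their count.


Affine F_7-points: {(0, 0), (0, 1), (0, 2), (0, 3), (0, 4), (0, 5), (0, 6), (1, 1), (2, 5), (3, 5), (4, 4), (5, 4), (6, 1)}; count = 13.

For each of the 49 pairs (x, y) ∈ F_7², evaluate f(x, y) mod 7. Record the zeros.
  x = 0: [0↦0, 1↦0, 2↦0, 3↦0, 4↦0, 5↦0, 6↦0]  zeros at y ∈ {0, 1, 2, 3, 4, 5, 6}
  x = 1: [0↦6, 1↦0, 2↦1, 3↦2, 4↦3, 5↦4, 6↦5]  zeros at y ∈ {1}
  x = 2: [0↦1, 1↦5, 2↦2, 3↦6, 4↦3, 5↦0, 6↦4]  zeros at y ∈ {5}
  x = 3: [0↦4, 1↦6, 2↦1, 3↦3, 4↦5, 5↦0, 6↦2]  zeros at y ∈ {5}
  x = 4: [0↦6, 1↦1, 2↦3, 3↦5, 4↦0, 5↦2, 6↦4]  zeros at y ∈ {4}
  x = 5: [0↦5, 1↦2, 2↦6, 3↦3, 4↦0, 5↦4, 6↦1]  zeros at y ∈ {4}
  x = 6: [0↦6, 1↦0, 2↦1, 3↦2, 4↦3, 5↦4, 6↦5]  zeros at y ∈ {1}
Collecting zeros: affine points = {(0, 0), (0, 1), (0, 2), (0, 3), (0, 4), (0, 5), (0, 6), (1, 1), (2, 5), (3, 5), (4, 4), (5, 4), (6, 1)}.
Total count |C(F_7)_aff| = 13.


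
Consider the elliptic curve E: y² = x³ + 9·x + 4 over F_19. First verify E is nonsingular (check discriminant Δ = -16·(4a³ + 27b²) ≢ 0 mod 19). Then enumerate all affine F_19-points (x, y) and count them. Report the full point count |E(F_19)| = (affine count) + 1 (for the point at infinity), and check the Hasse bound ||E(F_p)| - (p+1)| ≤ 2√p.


Affine points = {(0, 2), (0, 17), (2, 7), (2, 12), (3, 1), (3, 18), (4, 3), (4, 16), (7, 7), (7, 12), (9, 4), (9, 15), (10, 7), (10, 12), (11, 3), (11, 16), (12, 4), (12, 15), (13, 0), (14, 9), (14, 10), (16, 8), (16, 11), (17, 4), (17, 15)}; affine count = 25; |E(F_19)| = 26.

Discriminant check: Δ ∝ 4a³ + 27b² = 4·9³ + 27·4² = 4·729 + 27·16 ≡ 4 (mod 19). Nonzero ⇒ E is nonsingular.
For each x ∈ F_19, compute rhs = x³ + 9·x + 4 mod 19, then count y ∈ F_19 with y² ≡ rhs.
  x = 0: rhs = 4, matching y values: 2, 17 (2 points).
  x = 1: rhs = 14, matching y values: none (0 points).
  x = 2: rhs = 11, matching y values: 7, 12 (2 points).
  x = 3: rhs = 1, matching y values: 1, 18 (2 points).
  x = 4: rhs = 9, matching y values: 3, 16 (2 points).
  x = 5: rhs = 3, matching y values: none (0 points).
  x = 6: rhs = 8, matching y values: none (0 points).
  x = 7: rhs = 11, matching y values: 7, 12 (2 points).
  x = 8: rhs = 18, matching y values: none (0 points).
  x = 9: rhs = 16, matching y values: 4, 15 (2 points).
  x = 10: rhs = 11, matching y values: 7, 12 (2 points).
  x = 11: rhs = 9, matching y values: 3, 16 (2 points).
  x = 12: rhs = 16, matching y values: 4, 15 (2 points).
  x = 13: rhs = 0, matching y values: 0 (1 points).
  x = 14: rhs = 5, matching y values: 9, 10 (2 points).
  x = 15: rhs = 18, matching y values: none (0 points).
  x = 16: rhs = 7, matching y values: 8, 11 (2 points).
  x = 17: rhs = 16, matching y values: 4, 15 (2 points).
  x = 18: rhs = 13, matching y values: none (0 points).
Total affine count: 25.
Full point count |E(F_19)| = 25 + 1 = 26.
Hasse bound: |26 − (19+1)| = |6| = 6 ≤ 2√19 ≈ 8.7178 ✓.


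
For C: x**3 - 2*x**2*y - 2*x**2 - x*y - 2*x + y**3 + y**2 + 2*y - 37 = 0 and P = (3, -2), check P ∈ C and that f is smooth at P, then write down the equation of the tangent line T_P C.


Tangent line at P: 39*x - 11*y - 139 = 0.

Step 1: f(3, -2) = 0, so P lies on C.
Step 2: partial derivatives
  f_x(x, y) = 3*x**2 - 4*x*y - 4*x - y - 2, f_y(x, y) = -2*x**2 - x + 3*y**2 + 2*y + 2.
  f_x(P) = 39, f_y(P) = -11 (gradient nonzero, so P is smooth).
Step 3: tangent line at P: 39·(x − 3) + -11·(y − -2) = 0.
Expanding: 39*x - 11*y - 139 = 0.


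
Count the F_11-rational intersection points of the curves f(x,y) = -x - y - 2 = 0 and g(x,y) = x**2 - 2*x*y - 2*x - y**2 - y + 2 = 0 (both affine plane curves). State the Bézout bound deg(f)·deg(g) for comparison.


Common zeros: {(0, 9), (6, 3)}; count = 2; Bézout bound = 2.

deg(f) = 1, deg(g) = 2, so Bézout bound = 2.
Scan x ∈ F_11. For each x, list the y ∈ F_11 with f(x, y) ≡ 0 and those with g(x, y) ≡ 0 (mod 11); the common zeros in that column are the intersection.
  x = 0: f ≡ 0 at y ∈ {9}; g ≡ 0 at y ∈ {1, 9}; common: {9}.
  x = 1: f ≡ 0 at y ∈ {8}; g ≡ 0 at y ∈ ∅; common: ∅.
  x = 2: f ≡ 0 at y ∈ {7}; g ≡ 0 at y ∈ {3}; common: ∅.
  x = 3: f ≡ 0 at y ∈ {6}; g ≡ 0 at y ∈ {5, 10}; common: ∅.
  x = 4: f ≡ 0 at y ∈ {5}; g ≡ 0 at y ∈ {1}; common: ∅.
  x = 5: f ≡ 0 at y ∈ {4}; g ≡ 0 at y ∈ ∅; common: ∅.
  x = 6: f ≡ 0 at y ∈ {3}; g ≡ 0 at y ∈ {3, 6}; common: {3}.
  x = 7: f ≡ 0 at y ∈ {2}; g ≡ 0 at y ∈ ∅; common: ∅.
  x = 8: f ≡ 0 at y ∈ {1}; g ≡ 0 at y ∈ {6, 10}; common: ∅.
  x = 9: f ≡ 0 at y ∈ {0}; g ≡ 0 at y ∈ {5, 9}; common: ∅.
  x = 10: f ≡ 0 at y ∈ {10}; g ≡ 0 at y ∈ ∅; common: ∅.
Collecting: common zeros = {(0, 9), (6, 3)}, so the count is 2.
Comparison with the Bézout bound: 2 ≤ 2 = deg(f)·deg(g), as expected for curves with no common component (the bound is attained).


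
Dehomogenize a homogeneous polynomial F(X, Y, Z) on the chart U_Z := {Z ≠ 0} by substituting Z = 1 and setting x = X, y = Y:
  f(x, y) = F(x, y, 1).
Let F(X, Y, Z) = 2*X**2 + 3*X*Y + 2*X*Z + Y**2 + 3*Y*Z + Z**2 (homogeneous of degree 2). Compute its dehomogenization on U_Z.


f(x, y) = 2*x**2 + 3*x*y + 2*x + y**2 + 3*y + 1

On U_Z we set Z = 1. Each monomial c·X^i·Y^j·Z^k in F becomes c·x^i·y^j·1^k = c·x^i·y^j.
Substituting Z = 1: F(X, Y, 1) = 2*x**2 + 3*x*y + 2*x + y**2 + 3*y + 1.
Note: deg(f) ≤ deg(F) = 2; strict inequality happens when F is divisible by Z (lost terms).


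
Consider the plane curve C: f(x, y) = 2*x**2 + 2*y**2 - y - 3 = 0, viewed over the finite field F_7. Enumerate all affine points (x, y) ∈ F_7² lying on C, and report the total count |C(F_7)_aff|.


Affine F_7-points: {(0, 5), (0, 6), (1, 1), (1, 3), (3, 2), (4, 2), (6, 1), (6, 3)}; count = 8.

For each of the 49 pairs (x, y) ∈ F_7², evaluate f(x, y) mod 7. Record the zeros.
  x = 0: [0↦4, 1↦5, 2↦3, 3↦5, 4↦4, 5↦0, 6↦0]  zeros at y ∈ {5, 6}
  x = 1: [0↦6, 1↦0, 2↦5, 3↦0, 4↦6, 5↦2, 6↦2]  zeros at y ∈ {1, 3}
  x = 2: [0↦5, 1↦6, 2↦4, 3↦6, 4↦5, 5↦1, 6↦1]  zeros at y ∈ ∅
  x = 3: [0↦1, 1↦2, 2↦0, 3↦2, 4↦1, 5↦4, 6↦4]  zeros at y ∈ {2}
  x = 4: [0↦1, 1↦2, 2↦0, 3↦2, 4↦1, 5↦4, 6↦4]  zeros at y ∈ {2}
  x = 5: [0↦5, 1↦6, 2↦4, 3↦6, 4↦5, 5↦1, 6↦1]  zeros at y ∈ ∅
  x = 6: [0↦6, 1↦0, 2↦5, 3↦0, 4↦6, 5↦2, 6↦2]  zeros at y ∈ {1, 3}
Collecting zeros: affine points = {(0, 5), (0, 6), (1, 1), (1, 3), (3, 2), (4, 2), (6, 1), (6, 3)}.
Total count |C(F_7)_aff| = 8.


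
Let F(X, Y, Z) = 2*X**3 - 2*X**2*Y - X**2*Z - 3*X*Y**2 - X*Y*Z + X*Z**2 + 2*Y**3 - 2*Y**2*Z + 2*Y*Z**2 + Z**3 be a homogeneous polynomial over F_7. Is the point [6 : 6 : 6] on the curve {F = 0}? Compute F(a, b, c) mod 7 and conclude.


F(6,6,6) ≡ 1 (mod 7); P is NOT on the curve.

Evaluate F(6, 6, 6) term-by-term (mod 7).
  2*X**3 ↦ 2·216·1·1 = 432
  -2*X**2*Y ↦ -2·36·6·1 = -432
  -X**2*Z ↦ -1·36·1·6 = -216
  -3*X*Y**2 ↦ -3·6·36·1 = -648
  -X*Y*Z ↦ -1·6·6·6 = -216
  X*Z**2 ↦ 1·6·1·36 = 216
  2*Y**3 ↦ 2·1·216·1 = 432
  -2*Y**2*Z ↦ -2·1·36·6 = -432
  2*Y*Z**2 ↦ 2·1·6·36 = 432
  Z**3 ↦ 1·1·1·216 = 216
Sum: F(6, 6, 6) = (432) + (-432) + (-216) + (-648) + (-216) + (216) + (432) + (-432) + (432) + (216) = -216.
Reducing mod 7: -216 ≡ 1 (mod 7).
Since F(a, b, c) ≡ 1 ≠ 0 (mod 7), P does NOT lie on the curve.


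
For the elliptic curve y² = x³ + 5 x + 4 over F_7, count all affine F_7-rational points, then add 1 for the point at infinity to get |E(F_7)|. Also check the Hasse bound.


Affine points = {(0, 2), (0, 5), (2, 1), (2, 6), (3, 2), (3, 5), (4, 2), (4, 5), (5, 0)}; affine count = 9; |E(F_7)| = 10.

Discriminant check: Δ ∝ 4a³ + 27b² = 4·5³ + 27·4² = 4·125 + 27·16 ≡ 1 (mod 7). Nonzero ⇒ E is nonsingular.
For each x ∈ F_7, compute rhs = x³ + 5·x + 4 mod 7, then count y ∈ F_7 with y² ≡ rhs.
  x = 0: rhs = 4, matching y values: 2, 5 (2 points).
  x = 1: rhs = 3, matching y values: none (0 points).
  x = 2: rhs = 1, matching y values: 1, 6 (2 points).
  x = 3: rhs = 4, matching y values: 2, 5 (2 points).
  x = 4: rhs = 4, matching y values: 2, 5 (2 points).
  x = 5: rhs = 0, matching y values: 0 (1 points).
  x = 6: rhs = 5, matching y values: none (0 points).
Total affine count: 9.
Full point count |E(F_7)| = 9 + 1 = 10.
Hasse bound: |10 − (7+1)| = |2| = 2 ≤ 2√7 ≈ 5.2915 ✓.


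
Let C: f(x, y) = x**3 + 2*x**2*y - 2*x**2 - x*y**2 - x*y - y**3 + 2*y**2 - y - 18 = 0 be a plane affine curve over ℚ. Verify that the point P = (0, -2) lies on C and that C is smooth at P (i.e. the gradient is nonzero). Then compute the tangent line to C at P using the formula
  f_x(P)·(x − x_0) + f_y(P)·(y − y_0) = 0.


Tangent line at P: -2*x - 21*y - 42 = 0.

Step 1: f(0, -2) = 0, so P lies on C.
Step 2: partial derivatives
  f_x(x, y) = 3*x**2 + 4*x*y - 4*x - y**2 - y, f_y(x, y) = 2*x**2 - 2*x*y - x - 3*y**2 + 4*y - 1.
  f_x(P) = -2, f_y(P) = -21 (gradient nonzero, so P is smooth).
Step 3: tangent line at P: -2·(x − 0) + -21·(y − -2) = 0.
Expanding: -2*x - 21*y - 42 = 0.


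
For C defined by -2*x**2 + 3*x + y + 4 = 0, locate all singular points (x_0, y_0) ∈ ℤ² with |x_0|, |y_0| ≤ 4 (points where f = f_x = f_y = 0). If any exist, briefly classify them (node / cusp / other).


No singular points in the scanned grid; C is smooth there.

Compute partial derivatives:
  f_x = 3 - 4*x.
  f_y = 1.
f_y = 1 is a nonzero constant, so f_y never vanishes: no point (x, y) can satisfy f = f_x = f_y = 0. In particular no (x, y) ∈ {−4, ..., 4}² is singular; the curve is smooth.


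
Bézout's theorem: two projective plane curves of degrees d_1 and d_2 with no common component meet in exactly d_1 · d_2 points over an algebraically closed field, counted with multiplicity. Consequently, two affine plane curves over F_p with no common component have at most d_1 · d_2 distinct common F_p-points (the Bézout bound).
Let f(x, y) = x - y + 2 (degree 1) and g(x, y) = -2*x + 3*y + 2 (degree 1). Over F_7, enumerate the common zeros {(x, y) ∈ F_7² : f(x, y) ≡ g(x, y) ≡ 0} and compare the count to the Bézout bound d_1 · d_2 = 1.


Common zeros: {(6, 1)}; count = 1; Bézout bound = 1.

deg(f) = 1, deg(g) = 1, so Bézout bound = 1.
Scan x ∈ F_7. For each x, list the y ∈ F_7 with f(x, y) ≡ 0 and those with g(x, y) ≡ 0 (mod 7); the common zeros in that column are the intersection.
  x = 0: f ≡ 0 at y ∈ {2}; g ≡ 0 at y ∈ {4}; common: ∅.
  x = 1: f ≡ 0 at y ∈ {3}; g ≡ 0 at y ∈ {0}; common: ∅.
  x = 2: f ≡ 0 at y ∈ {4}; g ≡ 0 at y ∈ {3}; common: ∅.
  x = 3: f ≡ 0 at y ∈ {5}; g ≡ 0 at y ∈ {6}; common: ∅.
  x = 4: f ≡ 0 at y ∈ {6}; g ≡ 0 at y ∈ {2}; common: ∅.
  x = 5: f ≡ 0 at y ∈ {0}; g ≡ 0 at y ∈ {5}; common: ∅.
  x = 6: f ≡ 0 at y ∈ {1}; g ≡ 0 at y ∈ {1}; common: {1}.
Collecting: common zeros = {(6, 1)}, so the count is 1.
Comparison with the Bézout bound: 1 ≤ 1 = deg(f)·deg(g), as expected for curves with no common component (the bound is attained).


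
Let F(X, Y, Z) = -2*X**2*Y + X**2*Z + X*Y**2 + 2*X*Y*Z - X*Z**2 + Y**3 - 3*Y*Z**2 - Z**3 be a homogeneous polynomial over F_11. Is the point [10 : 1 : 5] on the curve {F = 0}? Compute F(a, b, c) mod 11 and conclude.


F(10,1,5) ≡ 5 (mod 11); P is NOT on the curve.

Evaluate F(10, 1, 5) term-by-term (mod 11).
  -2*X**2*Y ↦ -2·100·1·1 = -200
  X**2*Z ↦ 1·100·1·5 = 500
  X*Y**2 ↦ 1·10·1·1 = 10
  2*X*Y*Z ↦ 2·10·1·5 = 100
  -X*Z**2 ↦ -1·10·1·25 = -250
  Y**3 ↦ 1·1·1·1 = 1
  -3*Y*Z**2 ↦ -3·1·1·25 = -75
  -Z**3 ↦ -1·1·1·125 = -125
Sum: F(10, 1, 5) = (-200) + (500) + (10) + (100) + (-250) + (1) + (-75) + (-125) = -39.
Reducing mod 11: -39 ≡ 5 (mod 11).
Since F(a, b, c) ≡ 5 ≠ 0 (mod 11), P does NOT lie on the curve.


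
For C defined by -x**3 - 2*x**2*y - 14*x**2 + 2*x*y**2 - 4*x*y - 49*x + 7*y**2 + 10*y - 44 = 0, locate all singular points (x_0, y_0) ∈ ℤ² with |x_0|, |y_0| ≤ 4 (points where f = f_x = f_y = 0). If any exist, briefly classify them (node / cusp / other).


Singular points: {(-3, -2)}; classification: node.

Compute partial derivatives:
  f_x = -3*x**2 - 4*x*y - 28*x + 2*y**2 - 4*y - 49.
  f_y = -2*x**2 + 4*x*y - 4*x + 14*y + 10.
Scan x_0 ∈ {−4, ..., 4}. For each x_0, f_y(x_0, y) is a polynomial in y; find its integer roots y ∈ {−4, ..., 4}, then test f_x and f at those candidates.
  x = -4: f_y(-4, y) = -2*y - 6; vanishes at y ∈ {-3}. (-4, -3): f_x = -3 ≠ 0.
  x = -3: f_y(-3, y) = 2*y + 4; vanishes at y ∈ {-2}. (-3, -2): f_x = 0, f = 0 — SINGULAR.
  x = -2: f_y(-2, y) = 6*y + 10; no integer root y with |y| ≤ 4.
  x = -1: f_y(-1, y) = 10*y + 12; no integer root y with |y| ≤ 4.
  x = 0: f_y(0, y) = 14*y + 10; no integer root y with |y| ≤ 4.
  x = 1: f_y(1, y) = 18*y + 4; no integer root y with |y| ≤ 4.
  x = 2: f_y(2, y) = 22*y - 6; no integer root y with |y| ≤ 4.
  x = 3: f_y(3, y) = 26*y - 20; no integer root y with |y| ≤ 4.
  x = 4: f_y(4, y) = 30*y - 38; no integer root y with |y| ≤ 4.
Only singular point on the grid: (-3, -2).
Classify: substitute x = -3 + u, y = -2 + v and expand: f = -u**3 - 2*u**2*v - u**2 + 2*u*v**2 + v**2.
No constant or linear terms (consistent with a singular point). Quadratic part: -u**2 + v**2. Cubic part: -u**3 - 2*u**2*v + 2*u*v**2.
The quadratic part v**2 - u**2 = (v − u)(v + u) splits into two distinct linear factors, so there are two distinct tangent lines y − -2 = ±(x − -3) — this is a node (ordinary double point).
Classification: node.


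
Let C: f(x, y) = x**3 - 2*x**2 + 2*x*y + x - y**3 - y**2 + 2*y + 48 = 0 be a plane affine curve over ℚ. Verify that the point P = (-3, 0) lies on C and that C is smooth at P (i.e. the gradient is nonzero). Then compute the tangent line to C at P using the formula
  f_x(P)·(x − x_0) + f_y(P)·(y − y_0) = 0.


Tangent line at P: 40*x - 4*y + 120 = 0.

Step 1: f(-3, 0) = 0, so P lies on C.
Step 2: partial derivatives
  f_x(x, y) = 3*x**2 - 4*x + 2*y + 1, f_y(x, y) = 2*x - 3*y**2 - 2*y + 2.
  f_x(P) = 40, f_y(P) = -4 (gradient nonzero, so P is smooth).
Step 3: tangent line at P: 40·(x − -3) + -4·(y − 0) = 0.
Expanding: 40*x - 4*y + 120 = 0.


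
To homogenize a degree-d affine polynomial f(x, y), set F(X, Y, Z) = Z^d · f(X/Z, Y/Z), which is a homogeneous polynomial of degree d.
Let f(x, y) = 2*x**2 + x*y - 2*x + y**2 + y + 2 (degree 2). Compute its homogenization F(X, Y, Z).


F(X, Y, Z) = 2*X**2 + X*Y - 2*X*Z + Y**2 + Y*Z + 2*Z**2

deg(f) = 2.
Substitute x = X/Z, y = Y/Z into f, then multiply by Z^2.
  monomial 2·x^2·y^0 ↦ 2·X^2·Y^0·Z^0.
  monomial 1·x^1·y^1 ↦ 1·X^1·Y^1·Z^0.
  monomial -2·x^1·y^0 ↦ -2·X^1·Y^0·Z^1.
  monomial 1·x^0·y^2 ↦ 1·X^0·Y^2·Z^0.
  monomial 1·x^0·y^1 ↦ 1·X^0·Y^1·Z^1.
  monomial 2·x^0·y^0 ↦ 2·X^0·Y^0·Z^2.
Collecting: F(X, Y, Z) = 2*X**2 + X*Y - 2*X*Z + Y**2 + Y*Z + 2*Z**2.


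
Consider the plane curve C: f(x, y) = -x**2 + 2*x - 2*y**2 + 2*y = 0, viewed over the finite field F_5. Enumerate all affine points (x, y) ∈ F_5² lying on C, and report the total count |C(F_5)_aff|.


Affine F_5-points: {(0, 0), (0, 1), (2, 0), (2, 1), (3, 3), (4, 3)}; count = 6.

For each of the 25 pairs (x, y) ∈ F_5², evaluate f(x, y) mod 5. Record the zeros.
  x = 0: [0↦0, 1↦0, 2↦1, 3↦3, 4↦1]  zeros at y ∈ {0, 1}
  x = 1: [0↦1, 1↦1, 2↦2, 3↦4, 4↦2]  zeros at y ∈ ∅
  x = 2: [0↦0, 1↦0, 2↦1, 3↦3, 4↦1]  zeros at y ∈ {0, 1}
  x = 3: [0↦2, 1↦2, 2↦3, 3↦0, 4↦3]  zeros at y ∈ {3}
  x = 4: [0↦2, 1↦2, 2↦3, 3↦0, 4↦3]  zeros at y ∈ {3}
Collecting zeros: affine points = {(0, 0), (0, 1), (2, 0), (2, 1), (3, 3), (4, 3)}.
Total count |C(F_5)_aff| = 6.


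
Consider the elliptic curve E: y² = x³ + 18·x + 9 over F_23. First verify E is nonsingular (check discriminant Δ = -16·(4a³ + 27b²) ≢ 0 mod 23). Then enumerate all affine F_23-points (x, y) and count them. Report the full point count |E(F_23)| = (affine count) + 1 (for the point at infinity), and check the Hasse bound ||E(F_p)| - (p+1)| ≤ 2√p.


Affine points = {(0, 3), (0, 20), (7, 8), (7, 15), (9, 7), (9, 16), (10, 4), (10, 19), (13, 5), (13, 18), (16, 0), (18, 1), (18, 22), (22, 6), (22, 17)}; affine count = 15; |E(F_23)| = 16.

Discriminant check: Δ ∝ 4a³ + 27b² = 4·18³ + 27·9² = 4·5832 + 27·81 ≡ 8 (mod 23). Nonzero ⇒ E is nonsingular.
For each x ∈ F_23, compute rhs = x³ + 18·x + 9 mod 23, then count y ∈ F_23 with y² ≡ rhs.
  x = 0: rhs = 9, matching y values: 3, 20 (2 points).
  x = 1: rhs = 5, matching y values: none (0 points).
  x = 2: rhs = 7, matching y values: none (0 points).
  x = 3: rhs = 21, matching y values: none (0 points).
  x = 4: rhs = 7, matching y values: none (0 points).
  x = 5: rhs = 17, matching y values: none (0 points).
  x = 6: rhs = 11, matching y values: none (0 points).
  x = 7: rhs = 18, matching y values: 8, 15 (2 points).
  x = 8: rhs = 21, matching y values: none (0 points).
  x = 9: rhs = 3, matching y values: 7, 16 (2 points).
  x = 10: rhs = 16, matching y values: 4, 19 (2 points).
  x = 11: rhs = 20, matching y values: none (0 points).
  x = 12: rhs = 21, matching y values: none (0 points).
  x = 13: rhs = 2, matching y values: 5, 18 (2 points).
  x = 14: rhs = 15, matching y values: none (0 points).
  x = 15: rhs = 20, matching y values: none (0 points).
  x = 16: rhs = 0, matching y values: 0 (1 points).
  x = 17: rhs = 7, matching y values: none (0 points).
  x = 18: rhs = 1, matching y values: 1, 22 (2 points).
  x = 19: rhs = 11, matching y values: none (0 points).
  x = 20: rhs = 20, matching y values: none (0 points).
  x = 21: rhs = 11, matching y values: none (0 points).
  x = 22: rhs = 13, matching y values: 6, 17 (2 points).
Total affine count: 15.
Full point count |E(F_23)| = 15 + 1 = 16.
Hasse bound: |16 − (23+1)| = |-8| = 8 ≤ 2√23 ≈ 9.5917 ✓.


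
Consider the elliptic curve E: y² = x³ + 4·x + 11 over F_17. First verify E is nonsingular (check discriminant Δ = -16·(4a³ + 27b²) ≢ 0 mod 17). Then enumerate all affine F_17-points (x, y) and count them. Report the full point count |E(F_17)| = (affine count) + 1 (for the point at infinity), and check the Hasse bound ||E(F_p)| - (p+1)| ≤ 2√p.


Affine points = {(1, 4), (1, 13), (3, 4), (3, 13), (6, 8), (6, 9), (7, 5), (7, 12), (11, 3), (11, 14), (12, 6), (12, 11), (13, 4), (13, 13)}; affine count = 14; |E(F_17)| = 15.

Discriminant check: Δ ∝ 4a³ + 27b² = 4·4³ + 27·11² = 4·64 + 27·121 ≡ 4 (mod 17). Nonzero ⇒ E is nonsingular.
For each x ∈ F_17, compute rhs = x³ + 4·x + 11 mod 17, then count y ∈ F_17 with y² ≡ rhs.
  x = 0: rhs = 11, matching y values: none (0 points).
  x = 1: rhs = 16, matching y values: 4, 13 (2 points).
  x = 2: rhs = 10, matching y values: none (0 points).
  x = 3: rhs = 16, matching y values: 4, 13 (2 points).
  x = 4: rhs = 6, matching y values: none (0 points).
  x = 5: rhs = 3, matching y values: none (0 points).
  x = 6: rhs = 13, matching y values: 8, 9 (2 points).
  x = 7: rhs = 8, matching y values: 5, 12 (2 points).
  x = 8: rhs = 11, matching y values: none (0 points).
  x = 9: rhs = 11, matching y values: none (0 points).
  x = 10: rhs = 14, matching y values: none (0 points).
  x = 11: rhs = 9, matching y values: 3, 14 (2 points).
  x = 12: rhs = 2, matching y values: 6, 11 (2 points).
  x = 13: rhs = 16, matching y values: 4, 13 (2 points).
  x = 14: rhs = 6, matching y values: none (0 points).
  x = 15: rhs = 12, matching y values: none (0 points).
  x = 16: rhs = 6, matching y values: none (0 points).
Total affine count: 14.
Full point count |E(F_17)| = 14 + 1 = 15.
Hasse bound: |15 − (17+1)| = |-3| = 3 ≤ 2√17 ≈ 8.2462 ✓.


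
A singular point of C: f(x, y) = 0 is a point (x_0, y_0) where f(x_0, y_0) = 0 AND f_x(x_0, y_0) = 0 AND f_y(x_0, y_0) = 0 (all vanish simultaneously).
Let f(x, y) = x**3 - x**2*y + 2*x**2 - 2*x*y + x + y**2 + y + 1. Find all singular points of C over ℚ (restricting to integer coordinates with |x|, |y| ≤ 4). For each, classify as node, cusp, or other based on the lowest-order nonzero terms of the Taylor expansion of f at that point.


Singular points: {(-1, -1)}; classification: cusp.

Compute partial derivatives:
  f_x = 3*x**2 - 2*x*y + 4*x - 2*y + 1.
  f_y = -x**2 - 2*x + 2*y + 1.
Scan x_0 ∈ {−4, ..., 4}. For each x_0, f_y(x_0, y) is a polynomial in y; find its integer roots y ∈ {−4, ..., 4}, then test f_x and f at those candidates.
  x = -4: f_y(-4, y) = 2*y - 7; no integer root y with |y| ≤ 4.
  x = -3: f_y(-3, y) = 2*y - 2; vanishes at y ∈ {1}. (-3, 1): f_x = 20 ≠ 0.
  x = -2: f_y(-2, y) = 2*y + 1; no integer root y with |y| ≤ 4.
  x = -1: f_y(-1, y) = 2*y + 2; vanishes at y ∈ {-1}. (-1, -1): f_x = 0, f = 0 — SINGULAR.
  x = 0: f_y(0, y) = 2*y + 1; no integer root y with |y| ≤ 4.
  x = 1: f_y(1, y) = 2*y - 2; vanishes at y ∈ {1}. (1, 1): f_x = 4 ≠ 0.
  x = 2: f_y(2, y) = 2*y - 7; no integer root y with |y| ≤ 4.
  x = 3: f_y(3, y) = 2*y - 14; no integer root y with |y| ≤ 4.
  x = 4: f_y(4, y) = 2*y - 23; no integer root y with |y| ≤ 4.
Only singular point on the grid: (-1, -1).
Classify: substitute x = -1 + u, y = -1 + v and expand: f = u**3 - u**2*v + v**2.
No constant or linear terms (consistent with a singular point). Quadratic part: v**2. Cubic part: u**3 - u**2*v.
The quadratic part v**2 is a perfect square, so there is a single (double) tangent line v = 0, i.e. y = -1. Restricting the cubic part to that line (v = 0) leaves u**3 ≠ 0, so f is not divisible by v and the branch is v² ≈ -u**3 to lowest order — this is a cusp.
Classification: cusp.


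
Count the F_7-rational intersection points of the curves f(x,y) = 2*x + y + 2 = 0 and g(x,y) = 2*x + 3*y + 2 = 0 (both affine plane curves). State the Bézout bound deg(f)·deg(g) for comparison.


Common zeros: {(6, 0)}; count = 1; Bézout bound = 1.

deg(f) = 1, deg(g) = 1, so Bézout bound = 1.
Scan x ∈ F_7. For each x, list the y ∈ F_7 with f(x, y) ≡ 0 and those with g(x, y) ≡ 0 (mod 7); the common zeros in that column are the intersection.
  x = 0: f ≡ 0 at y ∈ {5}; g ≡ 0 at y ∈ {4}; common: ∅.
  x = 1: f ≡ 0 at y ∈ {3}; g ≡ 0 at y ∈ {1}; common: ∅.
  x = 2: f ≡ 0 at y ∈ {1}; g ≡ 0 at y ∈ {5}; common: ∅.
  x = 3: f ≡ 0 at y ∈ {6}; g ≡ 0 at y ∈ {2}; common: ∅.
  x = 4: f ≡ 0 at y ∈ {4}; g ≡ 0 at y ∈ {6}; common: ∅.
  x = 5: f ≡ 0 at y ∈ {2}; g ≡ 0 at y ∈ {3}; common: ∅.
  x = 6: f ≡ 0 at y ∈ {0}; g ≡ 0 at y ∈ {0}; common: {0}.
Collecting: common zeros = {(6, 0)}, so the count is 1.
Comparison with the Bézout bound: 1 ≤ 1 = deg(f)·deg(g), as expected for curves with no common component (the bound is attained).


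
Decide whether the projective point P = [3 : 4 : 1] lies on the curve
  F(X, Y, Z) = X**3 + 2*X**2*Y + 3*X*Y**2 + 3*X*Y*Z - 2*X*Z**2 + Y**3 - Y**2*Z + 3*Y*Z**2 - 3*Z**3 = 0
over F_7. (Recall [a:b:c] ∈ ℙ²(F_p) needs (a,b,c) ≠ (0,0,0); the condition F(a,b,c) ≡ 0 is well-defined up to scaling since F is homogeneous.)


F(3,4,1) ≡ 1 (mod 7); P is NOT on the curve.

Evaluate F(3, 4, 1) term-by-term (mod 7).
  X**3 ↦ 1·27·1·1 = 27
  2*X**2*Y ↦ 2·9·4·1 = 72
  3*X*Y**2 ↦ 3·3·16·1 = 144
  3*X*Y*Z ↦ 3·3·4·1 = 36
  -2*X*Z**2 ↦ -2·3·1·1 = -6
  Y**3 ↦ 1·1·64·1 = 64
  -Y**2*Z ↦ -1·1·16·1 = -16
  3*Y*Z**2 ↦ 3·1·4·1 = 12
  -3*Z**3 ↦ -3·1·1·1 = -3
Sum: F(3, 4, 1) = (27) + (72) + (144) + (36) + (-6) + (64) + (-16) + (12) + (-3) = 330.
Reducing mod 7: 330 ≡ 1 (mod 7).
Since F(a, b, c) ≡ 1 ≠ 0 (mod 7), P does NOT lie on the curve.


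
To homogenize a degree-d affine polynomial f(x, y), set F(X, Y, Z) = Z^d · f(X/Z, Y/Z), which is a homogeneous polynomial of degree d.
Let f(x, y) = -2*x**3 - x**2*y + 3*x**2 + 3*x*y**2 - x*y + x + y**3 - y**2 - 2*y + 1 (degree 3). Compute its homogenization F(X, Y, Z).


F(X, Y, Z) = -2*X**3 - X**2*Y + 3*X**2*Z + 3*X*Y**2 - X*Y*Z + X*Z**2 + Y**3 - Y**2*Z - 2*Y*Z**2 + Z**3

deg(f) = 3.
Substitute x = X/Z, y = Y/Z into f, then multiply by Z^3.
  monomial -2·x^3·y^0 ↦ -2·X^3·Y^0·Z^0.
  monomial -1·x^2·y^1 ↦ -1·X^2·Y^1·Z^0.
  monomial 3·x^2·y^0 ↦ 3·X^2·Y^0·Z^1.
  monomial 3·x^1·y^2 ↦ 3·X^1·Y^2·Z^0.
  monomial -1·x^1·y^1 ↦ -1·X^1·Y^1·Z^1.
  monomial 1·x^1·y^0 ↦ 1·X^1·Y^0·Z^2.
  monomial 1·x^0·y^3 ↦ 1·X^0·Y^3·Z^0.
  monomial -1·x^0·y^2 ↦ -1·X^0·Y^2·Z^1.
  monomial -2·x^0·y^1 ↦ -2·X^0·Y^1·Z^2.
  monomial 1·x^0·y^0 ↦ 1·X^0·Y^0·Z^3.
Collecting: F(X, Y, Z) = -2*X**3 - X**2*Y + 3*X**2*Z + 3*X*Y**2 - X*Y*Z + X*Z**2 + Y**3 - Y**2*Z - 2*Y*Z**2 + Z**3.


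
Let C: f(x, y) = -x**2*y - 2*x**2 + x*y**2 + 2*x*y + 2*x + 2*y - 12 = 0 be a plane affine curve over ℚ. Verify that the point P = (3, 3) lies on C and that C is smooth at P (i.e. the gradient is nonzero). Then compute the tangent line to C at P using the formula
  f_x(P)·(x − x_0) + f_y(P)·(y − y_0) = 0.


Tangent line at P: -13*x + 17*y - 12 = 0.

Step 1: f(3, 3) = 0, so P lies on C.
Step 2: partial derivatives
  f_x(x, y) = -2*x*y - 4*x + y**2 + 2*y + 2, f_y(x, y) = -x**2 + 2*x*y + 2*x + 2.
  f_x(P) = -13, f_y(P) = 17 (gradient nonzero, so P is smooth).
Step 3: tangent line at P: -13·(x − 3) + 17·(y − 3) = 0.
Expanding: -13*x + 17*y - 12 = 0.


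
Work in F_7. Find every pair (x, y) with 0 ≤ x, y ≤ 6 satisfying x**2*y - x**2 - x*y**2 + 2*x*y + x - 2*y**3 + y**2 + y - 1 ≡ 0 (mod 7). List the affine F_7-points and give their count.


Affine F_7-points: {(1, 5), (3, 0), (4, 1), (5, 0), (6, 5)}; count = 5.

For each of the 49 pairs (x, y) ∈ F_7², evaluate f(x, y) mod 7. Record the zeros.
  x = 0: [0↦6, 1↦6, 2↦3, 3↦6, 4↦3, 5↦3, 6↦1]  zeros at y ∈ ∅
  x = 1: [0↦6, 1↦1, 2↦5, 3↦6, 4↦6, 5↦0, 6↦4]  zeros at y ∈ {5}
  x = 2: [0↦4, 1↦3, 2↦2, 3↦3, 4↦1, 5↦5, 6↦3]  zeros at y ∈ ∅
  x = 3: [0↦0, 1↦5, 2↦1, 3↦4, 4↦2, 5↦4, 6↦5]  zeros at y ∈ {0}
  x = 4: [0↦1, 1↦0, 2↦2, 3↦2, 4↦2, 5↦4, 6↦3]  zeros at y ∈ {1}
  x = 5: [0↦0, 1↦2, 2↦5, 3↦4, 4↦1, 5↦5, 6↦4]  zeros at y ∈ {0}
  x = 6: [0↦4, 1↦4, 2↦3, 3↦3, 4↦6, 5↦0, 6↦1]  zeros at y ∈ {5}
Collecting zeros: affine points = {(1, 5), (3, 0), (4, 1), (5, 0), (6, 5)}.
Total count |C(F_7)_aff| = 5.


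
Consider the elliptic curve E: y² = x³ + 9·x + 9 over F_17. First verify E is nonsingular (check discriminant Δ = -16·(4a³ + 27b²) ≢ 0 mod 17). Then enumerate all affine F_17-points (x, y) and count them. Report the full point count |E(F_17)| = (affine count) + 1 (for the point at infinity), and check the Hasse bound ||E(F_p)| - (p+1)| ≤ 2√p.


Affine points = {(0, 3), (0, 14), (1, 6), (1, 11), (2, 1), (2, 16), (5, 3), (5, 14), (8, 7), (8, 10), (12, 3), (12, 14), (15, 0), (16, 4), (16, 13)}; affine count = 15; |E(F_17)| = 16.

Discriminant check: Δ ∝ 4a³ + 27b² = 4·9³ + 27·9² = 4·729 + 27·81 ≡ 3 (mod 17). Nonzero ⇒ E is nonsingular.
For each x ∈ F_17, compute rhs = x³ + 9·x + 9 mod 17, then count y ∈ F_17 with y² ≡ rhs.
  x = 0: rhs = 9, matching y values: 3, 14 (2 points).
  x = 1: rhs = 2, matching y values: 6, 11 (2 points).
  x = 2: rhs = 1, matching y values: 1, 16 (2 points).
  x = 3: rhs = 12, matching y values: none (0 points).
  x = 4: rhs = 7, matching y values: none (0 points).
  x = 5: rhs = 9, matching y values: 3, 14 (2 points).
  x = 6: rhs = 7, matching y values: none (0 points).
  x = 7: rhs = 7, matching y values: none (0 points).
  x = 8: rhs = 15, matching y values: 7, 10 (2 points).
  x = 9: rhs = 3, matching y values: none (0 points).
  x = 10: rhs = 11, matching y values: none (0 points).
  x = 11: rhs = 11, matching y values: none (0 points).
  x = 12: rhs = 9, matching y values: 3, 14 (2 points).
  x = 13: rhs = 11, matching y values: none (0 points).
  x = 14: rhs = 6, matching y values: none (0 points).
  x = 15: rhs = 0, matching y values: 0 (1 points).
  x = 16: rhs = 16, matching y values: 4, 13 (2 points).
Total affine count: 15.
Full point count |E(F_17)| = 15 + 1 = 16.
Hasse bound: |16 − (17+1)| = |-2| = 2 ≤ 2√17 ≈ 8.2462 ✓.


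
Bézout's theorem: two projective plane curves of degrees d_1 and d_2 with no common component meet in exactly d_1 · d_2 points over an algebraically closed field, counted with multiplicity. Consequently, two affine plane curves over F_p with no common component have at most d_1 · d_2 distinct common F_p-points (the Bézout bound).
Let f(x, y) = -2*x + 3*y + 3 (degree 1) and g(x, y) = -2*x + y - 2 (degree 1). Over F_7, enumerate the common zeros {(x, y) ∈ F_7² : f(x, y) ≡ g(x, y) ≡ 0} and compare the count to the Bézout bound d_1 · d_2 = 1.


Common zeros: {(3, 1)}; count = 1; Bézout bound = 1.

deg(f) = 1, deg(g) = 1, so Bézout bound = 1.
Scan x ∈ F_7. For each x, list the y ∈ F_7 with f(x, y) ≡ 0 and those with g(x, y) ≡ 0 (mod 7); the common zeros in that column are the intersection.
  x = 0: f ≡ 0 at y ∈ {6}; g ≡ 0 at y ∈ {2}; common: ∅.
  x = 1: f ≡ 0 at y ∈ {2}; g ≡ 0 at y ∈ {4}; common: ∅.
  x = 2: f ≡ 0 at y ∈ {5}; g ≡ 0 at y ∈ {6}; common: ∅.
  x = 3: f ≡ 0 at y ∈ {1}; g ≡ 0 at y ∈ {1}; common: {1}.
  x = 4: f ≡ 0 at y ∈ {4}; g ≡ 0 at y ∈ {3}; common: ∅.
  x = 5: f ≡ 0 at y ∈ {0}; g ≡ 0 at y ∈ {5}; common: ∅.
  x = 6: f ≡ 0 at y ∈ {3}; g ≡ 0 at y ∈ {0}; common: ∅.
Collecting: common zeros = {(3, 1)}, so the count is 1.
Comparison with the Bézout bound: 1 ≤ 1 = deg(f)·deg(g), as expected for curves with no common component (the bound is attained).


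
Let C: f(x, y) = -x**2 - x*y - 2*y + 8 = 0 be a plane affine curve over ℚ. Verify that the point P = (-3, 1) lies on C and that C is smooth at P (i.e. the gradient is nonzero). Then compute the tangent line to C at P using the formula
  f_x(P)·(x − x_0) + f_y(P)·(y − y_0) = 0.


Tangent line at P: 5*x + y + 14 = 0.

Step 1: f(-3, 1) = 0, so P lies on C.
Step 2: partial derivatives
  f_x(x, y) = -2*x - y, f_y(x, y) = -x - 2.
  f_x(P) = 5, f_y(P) = 1 (gradient nonzero, so P is smooth).
Step 3: tangent line at P: 5·(x − -3) + 1·(y − 1) = 0.
Expanding: 5*x + y + 14 = 0.


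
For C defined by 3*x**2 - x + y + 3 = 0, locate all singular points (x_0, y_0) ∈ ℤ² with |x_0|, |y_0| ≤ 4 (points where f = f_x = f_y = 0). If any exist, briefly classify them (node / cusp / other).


No singular points in the scanned grid; C is smooth there.

Compute partial derivatives:
  f_x = 6*x - 1.
  f_y = 1.
f_y = 1 is a nonzero constant, so f_y never vanishes: no point (x, y) can satisfy f = f_x = f_y = 0. In particular no (x, y) ∈ {−4, ..., 4}² is singular; the curve is smooth.


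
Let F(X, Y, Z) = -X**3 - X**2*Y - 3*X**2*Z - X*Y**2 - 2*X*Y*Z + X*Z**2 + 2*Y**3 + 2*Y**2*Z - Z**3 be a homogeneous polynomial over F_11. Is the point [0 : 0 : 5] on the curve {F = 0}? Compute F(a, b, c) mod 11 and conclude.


F(0,0,5) ≡ 7 (mod 11); P is NOT on the curve.

Evaluate F(0, 0, 5) term-by-term (mod 11).
  -X**3 ↦ -1·0·1·1 = 0
  -X**2*Y ↦ -1·0·0·1 = 0
  -3*X**2*Z ↦ -3·0·1·5 = 0
  -X*Y**2 ↦ -1·0·0·1 = 0
  -2*X*Y*Z ↦ -2·0·0·5 = 0
  X*Z**2 ↦ 1·0·1·25 = 0
  2*Y**3 ↦ 2·1·0·1 = 0
  2*Y**2*Z ↦ 2·1·0·5 = 0
  -Z**3 ↦ -1·1·1·125 = -125
Sum: F(0, 0, 5) = (0) + (0) + (0) + (0) + (0) + (0) + (0) + (0) + (-125) = -125.
Reducing mod 11: -125 ≡ 7 (mod 11).
Since F(a, b, c) ≡ 7 ≠ 0 (mod 11), P does NOT lie on the curve.


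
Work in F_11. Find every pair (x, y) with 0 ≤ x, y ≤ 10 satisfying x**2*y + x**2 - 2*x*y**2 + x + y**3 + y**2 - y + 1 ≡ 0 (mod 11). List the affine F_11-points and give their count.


Affine F_11-points: {(0, 2), (0, 4), (1, 7), (1, 8), (2, 10), (4, 4), (6, 2), (7, 7), (7, 8), (7, 9), (8, 3), (8, 9), (10, 3)}; count = 13.

For each of the 121 pairs (x, y) ∈ F_11², evaluate f(x, y) mod 11. Record the zeros.
  x = 0: [0↦1, 1↦2, 2↦0, 3↦1, 4↦0, 5↦3, 6↦5, 7↦1, 8↦8, 9↦10, 10↦2]  zeros at y ∈ {2, 4}
  x = 1: [0↦3, 1↦3, 2↦7, 3↦10, 4↦7, 5↦4, 6↦7, 7↦0, 8↦0, 9↦2, 10↦1]  zeros at y ∈ {7, 8}
  x = 2: [0↦7, 1↦8, 2↦9, 3↦5, 4↦2, 5↦6, 6↦1, 7↦4, 8↦10, 9↦3, 10↦0]  zeros at y ∈ {10}
  x = 3: [0↦2, 1↦6, 2↦6, 3↦8, 4↦7, 5↦9, 6↦9, 7↦2, 8↦5, 9↦2, 10↦10]  zeros at y ∈ ∅
  x = 4: [0↦10, 1↦8, 2↦9, 3↦8, 4↦0, 5↦2, 6↦9, 7↦5, 8↦7, 9↦10, 10↦9]  zeros at y ∈ {4}
  x = 5: [0↦9, 1↦3, 2↦7, 3↦5, 4↦3, 5↦7, 6↦1, 7↦2, 8↦5, 9↦5, 10↦8]  zeros at y ∈ ∅
  x = 6: [0↦10, 1↦2, 2↦0, 3↦10, 4↦5, 5↦2, 6↦7, 7↦4, 8↦10, 9↦9, 10↦7]  zeros at y ∈ {2}
  x = 7: [0↦2, 1↦5, 2↦10, 3↦1, 4↦6, 5↦9, 6↦5, 7↦0, 8↦0, 9↦0, 10↦6]  zeros at y ∈ {7, 8, 9}
  x = 8: [0↦7, 1↦1, 2↦4, 3↦0, 4↦6, 5↦6, 6↦6, 7↦1, 8↦8, 9↦0, 10↦5]  zeros at y ∈ {3, 9}
  x = 9: [0↦3, 1↦1, 2↦4, 3↦7, 4↦5, 5↦4, 6↦10, 7↦7, 8↦1, 9↦9, 10↦4]  zeros at y ∈ ∅
  x = 10: [0↦1, 1↦5, 2↦10, 3↦0, 4↦3, 5↦3, 6↦6, 7↦7, 8↦1, 9↦5, 10↦3]  zeros at y ∈ {3}
Collecting zeros: affine points = {(0, 2), (0, 4), (1, 7), (1, 8), (2, 10), (4, 4), (6, 2), (7, 7), (7, 8), (7, 9), (8, 3), (8, 9), (10, 3)}.
Total count |C(F_11)_aff| = 13.
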